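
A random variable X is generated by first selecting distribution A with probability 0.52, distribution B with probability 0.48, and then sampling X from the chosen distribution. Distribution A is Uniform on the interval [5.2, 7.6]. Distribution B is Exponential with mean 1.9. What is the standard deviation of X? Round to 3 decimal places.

2.653

Per component, A: μ=6.4, E[X²]=41.44; B: μ=1.9, E[X²]=7.22.
E[X] = 0.52·6.4 + 0.48·1.9 = 4.24.
E[X²] = 0.52·41.44 + 0.48·7.22 = 25.0144.
Var(X) = E[X²] − (E[X])² = 25.0144 − 17.9776 = 7.0368.
SD(X) = √7.0368 = 2.6527.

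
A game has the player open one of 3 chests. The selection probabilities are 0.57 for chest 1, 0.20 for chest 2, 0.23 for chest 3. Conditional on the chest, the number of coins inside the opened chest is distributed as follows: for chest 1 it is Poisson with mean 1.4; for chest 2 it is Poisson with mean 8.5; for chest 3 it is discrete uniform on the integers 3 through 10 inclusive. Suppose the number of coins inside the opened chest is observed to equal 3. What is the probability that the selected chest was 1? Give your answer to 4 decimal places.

0.6614

Likelihoods P(X=3 | ·): 1: 0.112777; 2: 0.0208258; 3: 0.125.
Posterior ∝ prior × likelihood. Numerator for 1: 0.57·0.112777 = 0.0642829.
Normalizing constant: 0.57·0.112777 + 0.2·0.0208258 + 0.23·0.125 = 0.0971981.
P(1 | observation) = 0.0642829 / 0.0971981 = 0.66136.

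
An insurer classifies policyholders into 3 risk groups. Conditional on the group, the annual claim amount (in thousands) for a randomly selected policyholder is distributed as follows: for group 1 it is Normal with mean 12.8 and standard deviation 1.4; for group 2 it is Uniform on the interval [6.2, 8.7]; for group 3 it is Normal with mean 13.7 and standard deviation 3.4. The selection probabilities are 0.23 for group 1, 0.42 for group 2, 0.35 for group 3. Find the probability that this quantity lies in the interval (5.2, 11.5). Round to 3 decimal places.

Conditional on each group, P(5.2 < X < 11.5): 1: 0.176556; 2: 1; 3: 0.252587.
By total probability, P(5.2 < X < 11.5) = 0.23·0.176556 + 0.42·1 + 0.35·0.252587 = 0.549013.

0.549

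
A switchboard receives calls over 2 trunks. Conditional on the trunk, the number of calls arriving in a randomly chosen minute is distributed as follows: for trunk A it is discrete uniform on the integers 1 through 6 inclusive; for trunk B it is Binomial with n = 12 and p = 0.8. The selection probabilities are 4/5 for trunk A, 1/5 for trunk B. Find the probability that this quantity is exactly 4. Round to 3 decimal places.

0.133

Conditional on each trunk, P(X = 4): A: 0.166667; B: 0.000519045.
By total probability, P(X = 4) = 0.8·0.166667 + 0.2·0.000519045 = 0.133437.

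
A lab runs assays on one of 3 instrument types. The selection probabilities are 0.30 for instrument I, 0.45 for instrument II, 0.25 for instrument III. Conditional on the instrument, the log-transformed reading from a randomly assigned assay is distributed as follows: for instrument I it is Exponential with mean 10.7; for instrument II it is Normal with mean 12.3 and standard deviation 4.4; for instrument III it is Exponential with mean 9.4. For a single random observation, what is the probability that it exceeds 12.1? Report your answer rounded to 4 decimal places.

Conditional on each instrument, P(X > 12.1): I: 0.322762; II: 0.518127; III: 0.276033.
By total probability, P(X > 12.1) = 0.3·0.322762 + 0.45·0.518127 + 0.25·0.276033 = 0.398994.

0.3990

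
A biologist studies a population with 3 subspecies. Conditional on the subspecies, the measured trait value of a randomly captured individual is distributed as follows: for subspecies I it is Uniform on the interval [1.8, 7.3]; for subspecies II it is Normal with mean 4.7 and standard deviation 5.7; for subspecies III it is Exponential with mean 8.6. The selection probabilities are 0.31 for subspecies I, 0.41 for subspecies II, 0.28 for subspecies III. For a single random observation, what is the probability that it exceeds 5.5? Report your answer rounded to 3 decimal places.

0.431

Conditional on each subspecies, P(X > 5.5): I: 0.327273; II: 0.444191; III: 0.527538.
By total probability, P(X > 5.5) = 0.31·0.327273 + 0.41·0.444191 + 0.28·0.527538 = 0.431284.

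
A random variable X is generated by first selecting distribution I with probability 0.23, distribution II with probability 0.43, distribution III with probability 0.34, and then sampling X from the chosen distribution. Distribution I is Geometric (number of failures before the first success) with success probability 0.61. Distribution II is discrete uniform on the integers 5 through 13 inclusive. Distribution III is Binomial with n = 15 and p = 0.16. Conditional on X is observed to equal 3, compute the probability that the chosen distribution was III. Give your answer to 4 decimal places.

0.9038

Likelihoods P(X=3 | ·): I: 0.0361846; II: 0; III: 0.229997.
Posterior ∝ prior × likelihood. Numerator for III: 0.34·0.229997 = 0.0781991.
Normalizing constant: 0.23·0.0361846 + 0.43·0 + 0.34·0.229997 = 0.0865215.
P(III | observation) = 0.0781991 / 0.0865215 = 0.903811.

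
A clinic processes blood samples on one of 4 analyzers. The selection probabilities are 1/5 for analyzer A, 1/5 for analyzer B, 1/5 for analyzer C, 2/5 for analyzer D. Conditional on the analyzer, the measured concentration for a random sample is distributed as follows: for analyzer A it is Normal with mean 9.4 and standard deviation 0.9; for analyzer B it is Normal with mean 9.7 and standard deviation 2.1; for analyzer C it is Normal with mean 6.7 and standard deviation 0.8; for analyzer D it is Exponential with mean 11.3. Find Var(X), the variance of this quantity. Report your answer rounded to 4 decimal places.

Per component, A: μ=9.4, E[X²]=89.17; B: μ=9.7, E[X²]=98.5; C: μ=6.7, E[X²]=45.53; D: μ=11.3, E[X²]=255.38.
E[X] = 0.2·9.4 + 0.2·9.7 + 0.2·6.7 + 0.4·11.3 = 9.68.
E[X²] = 0.2·89.17 + 0.2·98.5 + 0.2·45.53 + 0.4·255.38 = 148.792.
Var(X) = E[X²] − (E[X])² = 148.792 − 93.7024 = 55.0896.

55.0896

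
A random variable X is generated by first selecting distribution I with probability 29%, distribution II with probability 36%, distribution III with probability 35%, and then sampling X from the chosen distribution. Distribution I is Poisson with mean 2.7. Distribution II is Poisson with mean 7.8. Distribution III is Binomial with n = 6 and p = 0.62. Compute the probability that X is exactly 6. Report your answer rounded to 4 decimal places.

Conditional on each component, P(X = 6): I: 0.0361622; II: 0.128156; III: 0.0568002.
By total probability, P(X = 6) = 0.29·0.0361622 + 0.36·0.128156 + 0.35·0.0568002 = 0.0765032.

0.0765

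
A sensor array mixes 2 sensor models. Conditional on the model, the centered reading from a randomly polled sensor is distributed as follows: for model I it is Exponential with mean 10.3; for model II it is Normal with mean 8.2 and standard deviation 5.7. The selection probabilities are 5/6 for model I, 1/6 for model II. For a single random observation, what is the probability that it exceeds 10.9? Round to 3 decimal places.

0.342

Conditional on each model, P(X > 10.9): I: 0.347062; II: 0.317863.
By total probability, P(X > 10.9) = 0.833333·0.347062 + 0.166667·0.317863 = 0.342195.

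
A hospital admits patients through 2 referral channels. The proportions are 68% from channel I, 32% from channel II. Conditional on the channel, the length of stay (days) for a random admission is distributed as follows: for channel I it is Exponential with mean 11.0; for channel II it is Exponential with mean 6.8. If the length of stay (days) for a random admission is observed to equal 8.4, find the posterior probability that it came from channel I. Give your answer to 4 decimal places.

Likelihoods f(8.4 | ·): I: 0.0423608; II: 0.0427572.
Posterior ∝ prior × likelihood. Numerator for I: 0.68·0.0423608 = 0.0288054.
Normalizing constant: 0.68·0.0423608 + 0.32·0.0427572 = 0.0424877.
P(I | observation) = 0.0288054 / 0.0424877 = 0.67797.

0.6780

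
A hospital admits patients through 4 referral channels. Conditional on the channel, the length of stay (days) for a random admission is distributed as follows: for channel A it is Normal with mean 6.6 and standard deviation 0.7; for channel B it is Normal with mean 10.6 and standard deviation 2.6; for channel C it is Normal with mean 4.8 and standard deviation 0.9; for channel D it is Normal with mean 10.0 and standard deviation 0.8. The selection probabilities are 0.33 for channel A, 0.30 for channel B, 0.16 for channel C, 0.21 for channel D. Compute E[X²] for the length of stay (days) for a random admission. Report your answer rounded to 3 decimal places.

For each component E[X²] = Var + (mean)², giving A: 44.05; B: 119.12; C: 23.85; D: 100.64.
Overall E[X²] = 0.33·44.05 + 0.3·119.12 + 0.16·23.85 + 0.21·100.64 = 75.2229.

75.223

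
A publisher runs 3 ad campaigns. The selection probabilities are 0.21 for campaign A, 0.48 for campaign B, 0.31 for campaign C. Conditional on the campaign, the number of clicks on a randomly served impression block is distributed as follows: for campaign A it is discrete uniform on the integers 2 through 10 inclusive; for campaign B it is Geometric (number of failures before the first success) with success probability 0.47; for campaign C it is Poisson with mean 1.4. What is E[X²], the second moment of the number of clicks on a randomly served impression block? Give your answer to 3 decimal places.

11.764

For each component E[X²] = Var + (mean)², giving A: 42.6667; B: 3.67089; C: 3.36.
Overall E[X²] = 0.21·42.6667 + 0.48·3.67089 + 0.31·3.36 = 11.7636.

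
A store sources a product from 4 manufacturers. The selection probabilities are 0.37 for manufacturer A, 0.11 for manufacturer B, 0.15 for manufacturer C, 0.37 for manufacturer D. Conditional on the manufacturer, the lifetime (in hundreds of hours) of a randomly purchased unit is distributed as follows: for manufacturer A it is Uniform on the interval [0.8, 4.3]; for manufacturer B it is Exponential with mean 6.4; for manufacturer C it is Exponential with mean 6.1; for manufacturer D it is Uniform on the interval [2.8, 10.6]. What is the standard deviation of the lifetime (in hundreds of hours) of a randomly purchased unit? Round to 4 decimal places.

Per component, A: μ=2.55, E[X²]=7.52333; B: μ=6.4, E[X²]=81.92; C: μ=6.1, E[X²]=74.42; D: μ=6.7, E[X²]=49.96.
E[X] = 0.37·2.55 + 0.11·6.4 + 0.15·6.1 + 0.37·6.7 = 5.0415.
E[X²] = 0.37·7.52333 + 0.11·81.92 + 0.15·74.42 + 0.37·49.96 = 41.443.
Var(X) = E[X²] − (E[X])² = 41.443 − 25.4167 = 16.0263.
SD(X) = √16.0263 = 4.00329.

4.0033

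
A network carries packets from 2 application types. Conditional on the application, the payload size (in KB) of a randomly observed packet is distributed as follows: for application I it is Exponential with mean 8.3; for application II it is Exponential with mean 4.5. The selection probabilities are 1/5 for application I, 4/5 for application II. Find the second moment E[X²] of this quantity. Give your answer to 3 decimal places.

59.956

For each component E[X²] = Var + (mean)², giving I: 137.78; II: 40.5.
Overall E[X²] = 0.2·137.78 + 0.8·40.5 = 59.956.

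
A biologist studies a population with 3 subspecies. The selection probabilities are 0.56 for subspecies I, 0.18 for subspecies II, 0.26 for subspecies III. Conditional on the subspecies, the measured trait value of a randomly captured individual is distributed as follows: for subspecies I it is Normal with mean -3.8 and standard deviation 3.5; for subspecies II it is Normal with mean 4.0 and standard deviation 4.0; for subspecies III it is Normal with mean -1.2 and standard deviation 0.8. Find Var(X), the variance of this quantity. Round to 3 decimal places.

Per component, I: μ=-3.8, E[X²]=26.69; II: μ=4, E[X²]=32; III: μ=-1.2, E[X²]=2.08.
E[X] = 0.56·-3.8 + 0.18·4 + 0.26·-1.2 = -1.72.
E[X²] = 0.56·26.69 + 0.18·32 + 0.26·2.08 = 21.2472.
Var(X) = E[X²] − (E[X])² = 21.2472 − 2.9584 = 18.2888.

18.289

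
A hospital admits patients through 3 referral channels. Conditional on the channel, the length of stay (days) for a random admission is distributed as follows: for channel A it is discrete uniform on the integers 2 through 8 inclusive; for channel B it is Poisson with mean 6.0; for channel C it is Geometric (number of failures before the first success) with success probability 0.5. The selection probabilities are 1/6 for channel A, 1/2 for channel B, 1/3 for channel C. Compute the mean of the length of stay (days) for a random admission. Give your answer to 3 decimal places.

Component means — A: 5; B: 6; C: 1.
E[X] = 0.166667·5 + 0.5·6 + 0.333333·1 = 4.16667.

4.167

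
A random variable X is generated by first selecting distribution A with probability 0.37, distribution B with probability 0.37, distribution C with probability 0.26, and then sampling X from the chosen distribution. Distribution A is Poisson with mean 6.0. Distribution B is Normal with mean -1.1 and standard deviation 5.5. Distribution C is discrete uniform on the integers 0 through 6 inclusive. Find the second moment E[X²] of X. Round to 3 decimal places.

30.560

For each component E[X²] = Var + (mean)², giving A: 42; B: 31.46; C: 13.
Overall E[X²] = 0.37·42 + 0.37·31.46 + 0.26·13 = 30.5602.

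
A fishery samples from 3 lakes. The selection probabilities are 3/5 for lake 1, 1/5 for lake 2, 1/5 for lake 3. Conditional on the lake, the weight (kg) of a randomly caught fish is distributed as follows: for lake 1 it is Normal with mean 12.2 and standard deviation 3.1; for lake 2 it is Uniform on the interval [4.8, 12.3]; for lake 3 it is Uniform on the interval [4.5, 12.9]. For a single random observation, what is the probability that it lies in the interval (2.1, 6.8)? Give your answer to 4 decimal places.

Conditional on each lake, P(2.1 < X < 6.8): 1: 0.040199; 2: 0.266667; 3: 0.27381.
By total probability, P(2.1 < X < 6.8) = 0.6·0.040199 + 0.2·0.266667 + 0.2·0.27381 = 0.132215.

0.1322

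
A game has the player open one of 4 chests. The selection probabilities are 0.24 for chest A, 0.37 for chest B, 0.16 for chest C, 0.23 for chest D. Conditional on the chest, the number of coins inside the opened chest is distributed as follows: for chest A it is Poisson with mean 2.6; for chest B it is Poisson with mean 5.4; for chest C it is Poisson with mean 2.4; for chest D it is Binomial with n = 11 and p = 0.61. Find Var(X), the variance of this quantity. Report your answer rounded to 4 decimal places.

Per component, A: μ=2.6, E[X²]=9.36; B: μ=5.4, E[X²]=34.56; C: μ=2.4, E[X²]=8.16; D: μ=6.71, E[X²]=47.641.
E[X] = 0.24·2.6 + 0.37·5.4 + 0.16·2.4 + 0.23·6.71 = 4.5493.
E[X²] = 0.24·9.36 + 0.37·34.56 + 0.16·8.16 + 0.23·47.641 = 27.2966.
Var(X) = E[X²] − (E[X])² = 27.2966 − 20.6961 = 6.6005.

6.6005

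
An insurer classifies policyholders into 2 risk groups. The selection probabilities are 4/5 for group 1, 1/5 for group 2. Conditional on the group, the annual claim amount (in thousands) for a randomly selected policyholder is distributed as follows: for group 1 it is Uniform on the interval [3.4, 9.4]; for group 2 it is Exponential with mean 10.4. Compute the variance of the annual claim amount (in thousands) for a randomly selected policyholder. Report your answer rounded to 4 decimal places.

26.5920

Per component, 1: μ=6.4, E[X²]=43.96; 2: μ=10.4, E[X²]=216.32.
E[X] = 0.8·6.4 + 0.2·10.4 = 7.2.
E[X²] = 0.8·43.96 + 0.2·216.32 = 78.432.
Var(X) = E[X²] − (E[X])² = 78.432 − 51.84 = 26.592.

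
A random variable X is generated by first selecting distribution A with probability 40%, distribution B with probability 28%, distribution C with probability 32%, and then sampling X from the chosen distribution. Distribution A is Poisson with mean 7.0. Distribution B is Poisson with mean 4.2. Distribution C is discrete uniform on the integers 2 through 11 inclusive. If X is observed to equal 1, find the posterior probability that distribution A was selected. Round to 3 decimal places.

0.126

Likelihoods P(X=1 | ·): A: 0.00638317; B: 0.0629814; C: 0.
Posterior ∝ prior × likelihood. Numerator for A: 0.4·0.00638317 = 0.00255327.
Normalizing constant: 0.4·0.00638317 + 0.28·0.0629814 + 0.32·0 = 0.0201881.
P(A | observation) = 0.00255327 / 0.0201881 = 0.126474.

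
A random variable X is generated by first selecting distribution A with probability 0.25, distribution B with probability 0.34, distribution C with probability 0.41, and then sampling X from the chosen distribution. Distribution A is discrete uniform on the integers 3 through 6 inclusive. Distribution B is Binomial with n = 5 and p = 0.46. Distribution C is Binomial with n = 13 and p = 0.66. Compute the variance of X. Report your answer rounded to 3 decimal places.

9.546

Per component, A: μ=4.5, E[X²]=21.5; B: μ=2.3, E[X²]=6.532; C: μ=8.58, E[X²]=76.5336.
E[X] = 0.25·4.5 + 0.34·2.3 + 0.41·8.58 = 5.4248.
E[X²] = 0.25·21.5 + 0.34·6.532 + 0.41·76.5336 = 38.9747.
Var(X) = E[X²] − (E[X])² = 38.9747 − 29.4285 = 9.5462.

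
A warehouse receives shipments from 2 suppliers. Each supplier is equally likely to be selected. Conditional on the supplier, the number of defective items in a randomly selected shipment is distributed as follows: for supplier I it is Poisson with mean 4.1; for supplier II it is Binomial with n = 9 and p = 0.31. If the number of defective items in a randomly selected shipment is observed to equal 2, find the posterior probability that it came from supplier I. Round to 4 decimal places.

0.3509

Likelihoods P(X=2 | ·): I: 0.139293; II: 0.257614.
Posterior ∝ prior × likelihood. Numerator for I: 0.5·0.139293 = 0.0696467.
Normalizing constant: 0.5·0.139293 + 0.5·0.257614 = 0.198454.
P(I | observation) = 0.0696467 / 0.198454 = 0.350947.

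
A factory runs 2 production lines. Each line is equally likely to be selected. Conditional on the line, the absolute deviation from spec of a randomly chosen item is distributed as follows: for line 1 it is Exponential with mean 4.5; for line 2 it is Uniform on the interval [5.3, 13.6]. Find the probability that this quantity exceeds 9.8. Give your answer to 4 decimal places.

0.2856

Conditional on each line, P(X > 9.8): 1: 0.113293; 2: 0.457831.
By total probability, P(X > 9.8) = 0.5·0.113293 + 0.5·0.457831 = 0.285562.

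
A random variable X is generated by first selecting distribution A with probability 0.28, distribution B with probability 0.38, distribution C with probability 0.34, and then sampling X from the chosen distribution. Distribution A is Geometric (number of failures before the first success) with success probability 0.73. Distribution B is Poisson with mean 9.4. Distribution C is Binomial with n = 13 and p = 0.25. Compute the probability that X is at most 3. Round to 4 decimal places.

0.4832

Conditional on each component, P(X ≤ 3): A: 0.994686; B: 0.0159666; C: 0.584253.
By total probability, P(X ≤ 3) = 0.28·0.994686 + 0.38·0.0159666 + 0.34·0.584253 = 0.483225.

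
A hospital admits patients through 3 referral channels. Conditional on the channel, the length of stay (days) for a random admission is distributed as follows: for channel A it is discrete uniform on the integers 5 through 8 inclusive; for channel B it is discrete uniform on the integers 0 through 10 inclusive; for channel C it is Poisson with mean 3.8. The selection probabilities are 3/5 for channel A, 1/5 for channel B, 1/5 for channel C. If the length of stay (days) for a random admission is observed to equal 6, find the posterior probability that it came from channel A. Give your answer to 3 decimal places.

0.803

Likelihoods P(X=6 | ·): A: 0.25; B: 0.0909091; C: 0.0935513.
Posterior ∝ prior × likelihood. Numerator for A: 0.6·0.25 = 0.15.
Normalizing constant: 0.6·0.25 + 0.2·0.0909091 + 0.2·0.0935513 = 0.186892.
P(A | observation) = 0.15 / 0.186892 = 0.802602.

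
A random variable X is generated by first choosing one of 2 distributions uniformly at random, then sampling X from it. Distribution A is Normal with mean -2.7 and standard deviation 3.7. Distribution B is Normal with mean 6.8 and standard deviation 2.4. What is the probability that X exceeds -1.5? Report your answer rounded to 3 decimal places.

0.686

Conditional on each component, P(X > -1.5): A: 0.372846; B: 0.999728.
By total probability, P(X > -1.5) = 0.5·0.372846 + 0.5·0.999728 = 0.686287.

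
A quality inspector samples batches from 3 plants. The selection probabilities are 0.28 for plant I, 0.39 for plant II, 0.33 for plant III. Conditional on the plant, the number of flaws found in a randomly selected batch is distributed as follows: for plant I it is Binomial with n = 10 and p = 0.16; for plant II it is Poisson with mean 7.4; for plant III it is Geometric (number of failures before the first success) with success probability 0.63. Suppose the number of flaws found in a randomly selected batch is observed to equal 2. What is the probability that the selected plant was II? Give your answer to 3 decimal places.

Likelihoods P(X=2 | ·): I: 0.285553; II: 0.0167361; III: 0.086247.
Posterior ∝ prior × likelihood. Numerator for II: 0.39·0.0167361 = 0.00652708.
Normalizing constant: 0.28·0.285553 + 0.39·0.0167361 + 0.33·0.086247 = 0.114943.
P(II | observation) = 0.00652708 / 0.114943 = 0.0567851.

0.057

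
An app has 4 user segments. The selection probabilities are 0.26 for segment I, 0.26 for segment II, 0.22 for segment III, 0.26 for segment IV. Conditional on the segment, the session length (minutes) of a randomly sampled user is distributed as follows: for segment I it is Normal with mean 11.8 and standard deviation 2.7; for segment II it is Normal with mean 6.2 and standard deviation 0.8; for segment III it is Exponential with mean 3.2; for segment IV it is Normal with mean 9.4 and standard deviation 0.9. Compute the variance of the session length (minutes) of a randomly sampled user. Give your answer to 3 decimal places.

Per component, I: μ=11.8, E[X²]=146.53; II: μ=6.2, E[X²]=39.08; III: μ=3.2, E[X²]=20.48; IV: μ=9.4, E[X²]=89.17.
E[X] = 0.26·11.8 + 0.26·6.2 + 0.22·3.2 + 0.26·9.4 = 7.828.
E[X²] = 0.26·146.53 + 0.26·39.08 + 0.22·20.48 + 0.26·89.17 = 75.9484.
Var(X) = E[X²] − (E[X])² = 75.9484 − 61.2776 = 14.6708.

14.671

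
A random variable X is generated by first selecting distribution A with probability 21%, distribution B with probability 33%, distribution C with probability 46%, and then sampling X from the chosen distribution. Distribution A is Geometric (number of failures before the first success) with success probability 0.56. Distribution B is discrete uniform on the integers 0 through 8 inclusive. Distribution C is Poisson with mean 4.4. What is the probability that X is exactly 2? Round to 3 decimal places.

Conditional on each component, P(X = 2): A: 0.108416; B: 0.111111; C: 0.118845.
By total probability, P(X = 2) = 0.21·0.108416 + 0.33·0.111111 + 0.46·0.118845 = 0.114103.

0.114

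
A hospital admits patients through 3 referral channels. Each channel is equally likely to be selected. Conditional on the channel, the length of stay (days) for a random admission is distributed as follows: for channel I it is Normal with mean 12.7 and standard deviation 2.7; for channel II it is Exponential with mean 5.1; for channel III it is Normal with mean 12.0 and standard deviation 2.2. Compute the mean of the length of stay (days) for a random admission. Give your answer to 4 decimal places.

9.9333

Component means — I: 12.7; II: 5.1; III: 12.
E[X] = 0.333333·12.7 + 0.333333·5.1 + 0.333333·12 = 9.93333.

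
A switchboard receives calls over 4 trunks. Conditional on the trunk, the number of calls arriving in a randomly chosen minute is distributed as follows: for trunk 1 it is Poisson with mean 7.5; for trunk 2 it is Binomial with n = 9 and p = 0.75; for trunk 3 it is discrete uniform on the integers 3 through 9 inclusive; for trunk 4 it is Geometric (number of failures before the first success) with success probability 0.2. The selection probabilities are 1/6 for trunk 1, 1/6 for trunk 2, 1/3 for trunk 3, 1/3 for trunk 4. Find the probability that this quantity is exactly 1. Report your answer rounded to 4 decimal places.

Conditional on each trunk, P(X = 1): 1: 0.00414813; 2: 0.000102997; 3: 0; 4: 0.16.
By total probability, P(X = 1) = 0.166667·0.00414813 + 0.166667·0.000102997 + 0.333333·0 + 0.333333·0.16 = 0.0540419.

0.0540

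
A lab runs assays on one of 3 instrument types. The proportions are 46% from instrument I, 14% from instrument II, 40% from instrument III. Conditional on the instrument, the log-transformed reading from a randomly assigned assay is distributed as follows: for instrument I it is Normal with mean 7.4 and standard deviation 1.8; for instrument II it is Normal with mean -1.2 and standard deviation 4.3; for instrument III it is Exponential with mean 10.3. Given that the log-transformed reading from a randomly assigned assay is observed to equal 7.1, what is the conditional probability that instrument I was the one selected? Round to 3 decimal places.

Likelihoods f(7.1 | ·): I: 0.218578; II: 0.0144011; III: 0.0487298.
Posterior ∝ prior × likelihood. Numerator for I: 0.46·0.218578 = 0.100546.
Normalizing constant: 0.46·0.218578 + 0.14·0.0144011 + 0.4·0.0487298 = 0.122054.
P(I | observation) = 0.100546 / 0.122054 = 0.823782.

0.824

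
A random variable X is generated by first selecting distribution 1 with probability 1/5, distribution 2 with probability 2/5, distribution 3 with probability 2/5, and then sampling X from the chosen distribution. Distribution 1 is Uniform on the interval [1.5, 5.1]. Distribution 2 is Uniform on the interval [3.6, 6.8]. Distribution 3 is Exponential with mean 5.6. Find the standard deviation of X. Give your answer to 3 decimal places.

3.720

Per component, 1: μ=3.3, E[X²]=11.97; 2: μ=5.2, E[X²]=27.8933; 3: μ=5.6, E[X²]=62.72.
E[X] = 0.2·3.3 + 0.4·5.2 + 0.4·5.6 = 4.98.
E[X²] = 0.2·11.97 + 0.4·27.8933 + 0.4·62.72 = 38.6393.
Var(X) = E[X²] − (E[X])² = 38.6393 − 24.8004 = 13.8389.
SD(X) = √13.8389 = 3.72007.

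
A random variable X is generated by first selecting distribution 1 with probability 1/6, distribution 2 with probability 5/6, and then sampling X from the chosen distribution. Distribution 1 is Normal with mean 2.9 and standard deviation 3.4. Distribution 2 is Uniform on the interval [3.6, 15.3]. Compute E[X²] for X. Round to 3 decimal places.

For each component E[X²] = Var + (mean)², giving 1: 19.97; 2: 100.71.
Overall E[X²] = 0.166667·19.97 + 0.833333·100.71 = 87.2533.

87.253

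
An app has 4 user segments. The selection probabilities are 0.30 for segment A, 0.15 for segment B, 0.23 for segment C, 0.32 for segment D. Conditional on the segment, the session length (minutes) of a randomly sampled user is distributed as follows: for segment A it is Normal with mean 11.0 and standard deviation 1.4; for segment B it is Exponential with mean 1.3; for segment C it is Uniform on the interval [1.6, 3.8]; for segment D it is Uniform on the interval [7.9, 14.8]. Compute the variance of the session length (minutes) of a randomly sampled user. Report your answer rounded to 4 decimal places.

21.6258

Per component, A: μ=11, E[X²]=122.96; B: μ=1.3, E[X²]=3.38; C: μ=2.7, E[X²]=7.69333; D: μ=11.35, E[X²]=132.79.
E[X] = 0.3·11 + 0.15·1.3 + 0.23·2.7 + 0.32·11.35 = 7.748.
E[X²] = 0.3·122.96 + 0.15·3.38 + 0.23·7.69333 + 0.32·132.79 = 81.6573.
Var(X) = E[X²] − (E[X])² = 81.6573 − 60.0315 = 21.6258.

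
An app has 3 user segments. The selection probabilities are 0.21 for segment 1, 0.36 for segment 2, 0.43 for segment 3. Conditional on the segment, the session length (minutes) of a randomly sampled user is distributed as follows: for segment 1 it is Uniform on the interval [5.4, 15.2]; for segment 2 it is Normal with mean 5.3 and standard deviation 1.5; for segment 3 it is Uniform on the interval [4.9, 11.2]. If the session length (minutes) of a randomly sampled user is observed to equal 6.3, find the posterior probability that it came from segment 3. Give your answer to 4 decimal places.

0.4103

Likelihoods f(6.3 | ·): 1: 0.102041; 2: 0.212965; 3: 0.15873.
Posterior ∝ prior × likelihood. Numerator for 3: 0.43·0.15873 = 0.068254.
Normalizing constant: 0.21·0.102041 + 0.36·0.212965 + 0.43·0.15873 = 0.16635.
P(3 | observation) = 0.068254 / 0.16635 = 0.410303.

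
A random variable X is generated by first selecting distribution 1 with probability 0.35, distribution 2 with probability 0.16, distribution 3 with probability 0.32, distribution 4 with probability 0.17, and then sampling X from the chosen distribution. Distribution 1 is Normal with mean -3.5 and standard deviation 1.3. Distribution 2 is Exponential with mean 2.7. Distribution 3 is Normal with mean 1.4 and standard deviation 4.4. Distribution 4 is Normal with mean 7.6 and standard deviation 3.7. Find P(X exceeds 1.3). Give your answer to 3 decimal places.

Conditional on each component, P(X > 1.3): 1: 0.000111114; 2: 0.617867; 3: 0.509066; 4: 0.955688.
By total probability, P(X > 1.3) = 0.35·0.000111114 + 0.16·0.617867 + 0.32·0.509066 + 0.17·0.955688 = 0.424266.

0.424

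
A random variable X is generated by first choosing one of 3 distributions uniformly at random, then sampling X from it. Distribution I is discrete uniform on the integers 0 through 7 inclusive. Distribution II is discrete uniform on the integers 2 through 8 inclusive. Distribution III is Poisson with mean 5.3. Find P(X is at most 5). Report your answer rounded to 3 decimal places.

Conditional on each component, P(X ≤ 5): I: 0.75; II: 0.571429; III: 0.563473.
By total probability, P(X ≤ 5) = 0.333333·0.75 + 0.333333·0.571429 + 0.333333·0.563473 = 0.628301.

0.628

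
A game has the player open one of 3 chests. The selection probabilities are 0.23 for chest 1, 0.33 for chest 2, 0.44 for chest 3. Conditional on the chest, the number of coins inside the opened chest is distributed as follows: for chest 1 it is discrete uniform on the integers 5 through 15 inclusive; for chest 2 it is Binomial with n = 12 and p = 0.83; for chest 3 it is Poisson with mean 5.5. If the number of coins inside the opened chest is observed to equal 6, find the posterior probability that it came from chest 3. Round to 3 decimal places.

Likelihoods P(X=6 | ·): 1: 0.0909091; 2: 0.00729179; 3: 0.157117.
Posterior ∝ prior × likelihood. Numerator for 3: 0.44·0.157117 = 0.0691316.
Normalizing constant: 0.23·0.0909091 + 0.33·0.00729179 + 0.44·0.157117 = 0.092447.
P(3 | observation) = 0.0691316 / 0.092447 = 0.747797.

0.748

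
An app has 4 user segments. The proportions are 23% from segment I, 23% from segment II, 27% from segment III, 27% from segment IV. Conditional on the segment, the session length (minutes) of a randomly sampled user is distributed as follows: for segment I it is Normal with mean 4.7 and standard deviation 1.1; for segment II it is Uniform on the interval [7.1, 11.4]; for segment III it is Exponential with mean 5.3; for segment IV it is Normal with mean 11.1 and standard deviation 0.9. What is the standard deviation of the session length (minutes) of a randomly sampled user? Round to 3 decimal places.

3.966

Per component, I: μ=4.7, E[X²]=23.3; II: μ=9.25, E[X²]=87.1033; III: μ=5.3, E[X²]=56.18; IV: μ=11.1, E[X²]=124.02.
E[X] = 0.23·4.7 + 0.23·9.25 + 0.27·5.3 + 0.27·11.1 = 7.6365.
E[X²] = 0.23·23.3 + 0.23·87.1033 + 0.27·56.18 + 0.27·124.02 = 74.0468.
Var(X) = E[X²] − (E[X])² = 74.0468 − 58.3161 = 15.7306.
SD(X) = √15.7306 = 3.96619.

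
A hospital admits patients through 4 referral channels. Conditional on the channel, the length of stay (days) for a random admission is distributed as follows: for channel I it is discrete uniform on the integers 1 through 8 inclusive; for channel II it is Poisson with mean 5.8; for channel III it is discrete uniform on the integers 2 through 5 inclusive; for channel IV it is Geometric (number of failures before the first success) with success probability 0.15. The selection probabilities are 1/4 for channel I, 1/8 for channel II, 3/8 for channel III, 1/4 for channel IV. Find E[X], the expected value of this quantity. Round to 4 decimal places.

Component means — I: 4.5; II: 5.8; III: 3.5; IV: 5.66667.
E[X] = 0.25·4.5 + 0.125·5.8 + 0.375·3.5 + 0.25·5.66667 = 4.57917.

4.5792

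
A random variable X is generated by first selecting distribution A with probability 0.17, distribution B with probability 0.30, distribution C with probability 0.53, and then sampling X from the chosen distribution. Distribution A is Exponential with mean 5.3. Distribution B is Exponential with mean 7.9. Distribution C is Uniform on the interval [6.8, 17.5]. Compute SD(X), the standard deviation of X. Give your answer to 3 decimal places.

Per component, A: μ=5.3, E[X²]=56.18; B: μ=7.9, E[X²]=124.82; C: μ=12.15, E[X²]=157.163.
E[X] = 0.17·5.3 + 0.3·7.9 + 0.53·12.15 = 9.7105.
E[X²] = 0.17·56.18 + 0.3·124.82 + 0.53·157.163 = 130.293.
Var(X) = E[X²] − (E[X])² = 130.293 − 94.2938 = 35.9994.
SD(X) = √35.9994 = 5.99995.

6.000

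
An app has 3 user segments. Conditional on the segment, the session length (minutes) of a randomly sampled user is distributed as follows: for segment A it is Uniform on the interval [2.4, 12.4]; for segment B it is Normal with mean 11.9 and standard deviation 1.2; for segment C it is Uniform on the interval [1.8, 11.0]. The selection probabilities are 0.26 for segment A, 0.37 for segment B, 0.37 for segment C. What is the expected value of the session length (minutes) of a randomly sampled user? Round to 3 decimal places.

8.695

Component means — A: 7.4; B: 11.9; C: 6.4.
E[X] = 0.26·7.4 + 0.37·11.9 + 0.37·6.4 = 8.695.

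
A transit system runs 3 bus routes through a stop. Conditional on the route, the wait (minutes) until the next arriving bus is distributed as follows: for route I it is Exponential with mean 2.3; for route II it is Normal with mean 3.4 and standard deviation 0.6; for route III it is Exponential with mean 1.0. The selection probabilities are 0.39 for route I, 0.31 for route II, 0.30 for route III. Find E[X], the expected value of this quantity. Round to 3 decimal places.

2.251

Component means — I: 2.3; II: 3.4; III: 1.
E[X] = 0.39·2.3 + 0.31·3.4 + 0.3·1 = 2.251.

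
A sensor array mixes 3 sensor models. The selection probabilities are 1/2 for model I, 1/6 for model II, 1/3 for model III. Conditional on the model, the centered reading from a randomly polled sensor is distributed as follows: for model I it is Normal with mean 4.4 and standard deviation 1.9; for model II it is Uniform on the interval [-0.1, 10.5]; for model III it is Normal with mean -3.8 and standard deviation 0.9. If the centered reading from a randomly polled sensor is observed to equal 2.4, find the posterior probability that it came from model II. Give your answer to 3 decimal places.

Likelihoods f(2.4 | ·): I: 0.120656; II: 0.0943396; III: 2.19562e-11.
Posterior ∝ prior × likelihood. Numerator for II: 0.166667·0.0943396 = 0.0157233.
Normalizing constant: 0.5·0.120656 + 0.166667·0.0943396 + 0.333333·2.19562e-11 = 0.0760514.
P(II | observation) = 0.0157233 / 0.0760514 = 0.206745.

0.207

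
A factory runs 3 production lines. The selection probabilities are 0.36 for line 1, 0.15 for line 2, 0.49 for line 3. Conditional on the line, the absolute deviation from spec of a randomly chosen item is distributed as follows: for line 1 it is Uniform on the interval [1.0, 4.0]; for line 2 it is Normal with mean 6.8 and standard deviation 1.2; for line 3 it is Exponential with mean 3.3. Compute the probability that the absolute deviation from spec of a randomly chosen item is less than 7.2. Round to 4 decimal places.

Conditional on each line, P(X < 7.2): 1: 1; 2: 0.630559; 3: 0.887164.
By total probability, P(X < 7.2) = 0.36·1 + 0.15·0.630559 + 0.49·0.887164 = 0.889294.

0.8893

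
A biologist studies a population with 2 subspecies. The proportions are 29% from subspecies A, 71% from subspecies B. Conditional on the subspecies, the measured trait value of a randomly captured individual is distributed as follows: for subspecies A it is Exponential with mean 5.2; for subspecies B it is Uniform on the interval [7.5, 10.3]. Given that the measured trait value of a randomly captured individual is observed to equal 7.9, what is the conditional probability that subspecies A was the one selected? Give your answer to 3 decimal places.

0.046

Likelihoods f(7.9 | ·): A: 0.0420923; B: 0.357143.
Posterior ∝ prior × likelihood. Numerator for A: 0.29·0.0420923 = 0.0122068.
Normalizing constant: 0.29·0.0420923 + 0.71·0.357143 = 0.265778.
P(A | observation) = 0.0122068 / 0.265778 = 0.0459284.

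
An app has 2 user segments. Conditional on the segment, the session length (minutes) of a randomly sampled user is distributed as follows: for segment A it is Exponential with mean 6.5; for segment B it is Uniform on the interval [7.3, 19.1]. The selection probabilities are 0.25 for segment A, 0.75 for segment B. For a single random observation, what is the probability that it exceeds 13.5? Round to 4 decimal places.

0.3873

Conditional on each segment, P(X > 13.5): A: 0.125315; B: 0.474576.
By total probability, P(X > 13.5) = 0.25·0.125315 + 0.75·0.474576 = 0.387261.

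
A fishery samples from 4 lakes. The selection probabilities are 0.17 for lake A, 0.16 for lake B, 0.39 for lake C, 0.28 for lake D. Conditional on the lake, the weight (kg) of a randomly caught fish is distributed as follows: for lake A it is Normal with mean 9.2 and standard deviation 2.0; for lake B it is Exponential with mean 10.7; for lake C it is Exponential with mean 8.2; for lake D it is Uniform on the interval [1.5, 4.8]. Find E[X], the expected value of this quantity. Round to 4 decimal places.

7.3560

Component means — A: 9.2; B: 10.7; C: 8.2; D: 3.15.
E[X] = 0.17·9.2 + 0.16·10.7 + 0.39·8.2 + 0.28·3.15 = 7.356.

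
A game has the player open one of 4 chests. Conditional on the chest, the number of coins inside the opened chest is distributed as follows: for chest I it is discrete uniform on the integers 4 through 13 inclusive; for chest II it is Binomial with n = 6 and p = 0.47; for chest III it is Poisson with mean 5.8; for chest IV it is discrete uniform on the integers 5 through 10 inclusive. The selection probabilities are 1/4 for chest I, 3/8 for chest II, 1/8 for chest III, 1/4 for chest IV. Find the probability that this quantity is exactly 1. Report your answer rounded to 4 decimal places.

0.0464

Conditional on each chest, P(X = 1): I: 0; II: 0.117931; III: 0.0175598; IV: 0.
By total probability, P(X = 1) = 0.25·0 + 0.375·0.117931 + 0.125·0.0175598 + 0.25·0 = 0.0464192.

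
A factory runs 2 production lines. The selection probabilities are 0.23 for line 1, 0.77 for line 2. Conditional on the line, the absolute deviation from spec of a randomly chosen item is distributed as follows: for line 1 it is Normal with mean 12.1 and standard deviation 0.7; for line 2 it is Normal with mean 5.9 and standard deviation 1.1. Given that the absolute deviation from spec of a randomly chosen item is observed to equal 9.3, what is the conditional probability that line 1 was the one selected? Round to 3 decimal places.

0.018

Likelihoods f(9.3 | ·): 1: 0.000191186; 2: 0.0030546.
Posterior ∝ prior × likelihood. Numerator for 1: 0.23·0.000191186 = 4.39728e-05.
Normalizing constant: 0.23·0.000191186 + 0.77·0.0030546 = 0.00239601.
P(1 | observation) = 4.39728e-05 / 0.00239601 = 0.0183525.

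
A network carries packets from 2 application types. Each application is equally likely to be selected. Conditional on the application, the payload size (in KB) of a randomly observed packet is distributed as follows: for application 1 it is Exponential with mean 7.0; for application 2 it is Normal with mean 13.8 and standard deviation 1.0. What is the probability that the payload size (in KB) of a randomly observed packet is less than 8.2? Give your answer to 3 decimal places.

Conditional on each application, P(X < 8.2): 1: 0.690076; 2: 1.07176e-08.
By total probability, P(X < 8.2) = 0.5·0.690076 + 0.5·1.07176e-08 = 0.345038.

0.345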